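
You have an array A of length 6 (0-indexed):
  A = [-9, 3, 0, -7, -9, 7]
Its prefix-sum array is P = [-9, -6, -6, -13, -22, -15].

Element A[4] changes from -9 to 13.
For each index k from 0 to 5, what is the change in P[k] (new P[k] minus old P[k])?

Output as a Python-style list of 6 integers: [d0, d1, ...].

Answer: [0, 0, 0, 0, 22, 22]

Derivation:
Element change: A[4] -9 -> 13, delta = 22
For k < 4: P[k] unchanged, delta_P[k] = 0
For k >= 4: P[k] shifts by exactly 22
Delta array: [0, 0, 0, 0, 22, 22]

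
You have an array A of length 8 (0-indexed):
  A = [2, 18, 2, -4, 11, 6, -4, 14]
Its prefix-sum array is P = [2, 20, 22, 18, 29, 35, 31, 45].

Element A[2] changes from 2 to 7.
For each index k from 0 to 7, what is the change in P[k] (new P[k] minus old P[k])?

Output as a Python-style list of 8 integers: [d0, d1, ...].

Answer: [0, 0, 5, 5, 5, 5, 5, 5]

Derivation:
Element change: A[2] 2 -> 7, delta = 5
For k < 2: P[k] unchanged, delta_P[k] = 0
For k >= 2: P[k] shifts by exactly 5
Delta array: [0, 0, 5, 5, 5, 5, 5, 5]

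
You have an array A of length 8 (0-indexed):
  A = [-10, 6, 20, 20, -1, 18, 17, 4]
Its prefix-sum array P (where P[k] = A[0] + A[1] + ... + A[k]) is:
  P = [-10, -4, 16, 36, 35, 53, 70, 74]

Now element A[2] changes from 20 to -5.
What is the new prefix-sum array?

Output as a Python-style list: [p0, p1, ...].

Answer: [-10, -4, -9, 11, 10, 28, 45, 49]

Derivation:
Change: A[2] 20 -> -5, delta = -25
P[k] for k < 2: unchanged (A[2] not included)
P[k] for k >= 2: shift by delta = -25
  P[0] = -10 + 0 = -10
  P[1] = -4 + 0 = -4
  P[2] = 16 + -25 = -9
  P[3] = 36 + -25 = 11
  P[4] = 35 + -25 = 10
  P[5] = 53 + -25 = 28
  P[6] = 70 + -25 = 45
  P[7] = 74 + -25 = 49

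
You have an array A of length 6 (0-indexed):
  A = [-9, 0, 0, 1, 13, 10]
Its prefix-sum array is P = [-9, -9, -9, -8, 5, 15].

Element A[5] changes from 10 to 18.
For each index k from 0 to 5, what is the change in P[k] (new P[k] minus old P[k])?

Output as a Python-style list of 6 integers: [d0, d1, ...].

Element change: A[5] 10 -> 18, delta = 8
For k < 5: P[k] unchanged, delta_P[k] = 0
For k >= 5: P[k] shifts by exactly 8
Delta array: [0, 0, 0, 0, 0, 8]

Answer: [0, 0, 0, 0, 0, 8]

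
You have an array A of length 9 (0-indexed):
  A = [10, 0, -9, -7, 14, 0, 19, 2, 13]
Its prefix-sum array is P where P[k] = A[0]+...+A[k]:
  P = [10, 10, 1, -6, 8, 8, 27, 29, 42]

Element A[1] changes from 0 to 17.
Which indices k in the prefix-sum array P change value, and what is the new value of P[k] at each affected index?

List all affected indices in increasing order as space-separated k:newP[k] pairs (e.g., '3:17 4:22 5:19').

P[k] = A[0] + ... + A[k]
P[k] includes A[1] iff k >= 1
Affected indices: 1, 2, ..., 8; delta = 17
  P[1]: 10 + 17 = 27
  P[2]: 1 + 17 = 18
  P[3]: -6 + 17 = 11
  P[4]: 8 + 17 = 25
  P[5]: 8 + 17 = 25
  P[6]: 27 + 17 = 44
  P[7]: 29 + 17 = 46
  P[8]: 42 + 17 = 59

Answer: 1:27 2:18 3:11 4:25 5:25 6:44 7:46 8:59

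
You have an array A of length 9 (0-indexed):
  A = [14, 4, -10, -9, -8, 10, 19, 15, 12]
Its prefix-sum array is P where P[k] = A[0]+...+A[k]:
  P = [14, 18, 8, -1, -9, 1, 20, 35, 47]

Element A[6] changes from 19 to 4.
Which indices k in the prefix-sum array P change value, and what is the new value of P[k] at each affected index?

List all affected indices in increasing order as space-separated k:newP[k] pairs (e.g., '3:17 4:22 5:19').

Answer: 6:5 7:20 8:32

Derivation:
P[k] = A[0] + ... + A[k]
P[k] includes A[6] iff k >= 6
Affected indices: 6, 7, ..., 8; delta = -15
  P[6]: 20 + -15 = 5
  P[7]: 35 + -15 = 20
  P[8]: 47 + -15 = 32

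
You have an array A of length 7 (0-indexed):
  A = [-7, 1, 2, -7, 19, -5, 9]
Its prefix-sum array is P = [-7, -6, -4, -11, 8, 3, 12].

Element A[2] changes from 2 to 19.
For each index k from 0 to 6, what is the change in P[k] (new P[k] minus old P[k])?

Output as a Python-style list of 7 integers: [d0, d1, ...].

Element change: A[2] 2 -> 19, delta = 17
For k < 2: P[k] unchanged, delta_P[k] = 0
For k >= 2: P[k] shifts by exactly 17
Delta array: [0, 0, 17, 17, 17, 17, 17]

Answer: [0, 0, 17, 17, 17, 17, 17]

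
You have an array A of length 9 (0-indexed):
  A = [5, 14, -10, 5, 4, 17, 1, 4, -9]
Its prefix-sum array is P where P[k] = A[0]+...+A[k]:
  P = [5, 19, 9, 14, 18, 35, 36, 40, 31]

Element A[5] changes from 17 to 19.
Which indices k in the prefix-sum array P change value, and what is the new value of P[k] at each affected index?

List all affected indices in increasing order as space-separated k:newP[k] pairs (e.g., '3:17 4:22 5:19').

P[k] = A[0] + ... + A[k]
P[k] includes A[5] iff k >= 5
Affected indices: 5, 6, ..., 8; delta = 2
  P[5]: 35 + 2 = 37
  P[6]: 36 + 2 = 38
  P[7]: 40 + 2 = 42
  P[8]: 31 + 2 = 33

Answer: 5:37 6:38 7:42 8:33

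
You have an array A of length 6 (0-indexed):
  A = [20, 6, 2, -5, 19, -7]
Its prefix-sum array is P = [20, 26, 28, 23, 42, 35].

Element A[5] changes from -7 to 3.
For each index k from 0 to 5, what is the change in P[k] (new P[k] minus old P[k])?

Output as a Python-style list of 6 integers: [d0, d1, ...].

Element change: A[5] -7 -> 3, delta = 10
For k < 5: P[k] unchanged, delta_P[k] = 0
For k >= 5: P[k] shifts by exactly 10
Delta array: [0, 0, 0, 0, 0, 10]

Answer: [0, 0, 0, 0, 0, 10]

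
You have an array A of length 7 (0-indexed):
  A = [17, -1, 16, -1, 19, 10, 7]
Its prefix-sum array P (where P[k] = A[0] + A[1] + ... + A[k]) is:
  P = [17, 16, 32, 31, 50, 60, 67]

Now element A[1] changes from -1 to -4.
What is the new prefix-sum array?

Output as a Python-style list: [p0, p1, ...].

Answer: [17, 13, 29, 28, 47, 57, 64]

Derivation:
Change: A[1] -1 -> -4, delta = -3
P[k] for k < 1: unchanged (A[1] not included)
P[k] for k >= 1: shift by delta = -3
  P[0] = 17 + 0 = 17
  P[1] = 16 + -3 = 13
  P[2] = 32 + -3 = 29
  P[3] = 31 + -3 = 28
  P[4] = 50 + -3 = 47
  P[5] = 60 + -3 = 57
  P[6] = 67 + -3 = 64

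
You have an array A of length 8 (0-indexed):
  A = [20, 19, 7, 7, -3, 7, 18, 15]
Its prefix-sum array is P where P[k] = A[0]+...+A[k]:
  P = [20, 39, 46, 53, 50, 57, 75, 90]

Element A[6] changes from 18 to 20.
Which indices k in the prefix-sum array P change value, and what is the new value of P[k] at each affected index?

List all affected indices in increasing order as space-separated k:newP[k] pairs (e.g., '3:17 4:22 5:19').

Answer: 6:77 7:92

Derivation:
P[k] = A[0] + ... + A[k]
P[k] includes A[6] iff k >= 6
Affected indices: 6, 7, ..., 7; delta = 2
  P[6]: 75 + 2 = 77
  P[7]: 90 + 2 = 92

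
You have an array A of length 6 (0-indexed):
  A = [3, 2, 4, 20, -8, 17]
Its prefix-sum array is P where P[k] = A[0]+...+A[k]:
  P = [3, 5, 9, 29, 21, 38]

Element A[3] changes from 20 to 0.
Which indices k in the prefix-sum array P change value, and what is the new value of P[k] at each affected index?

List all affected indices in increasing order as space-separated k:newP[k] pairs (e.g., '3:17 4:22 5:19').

P[k] = A[0] + ... + A[k]
P[k] includes A[3] iff k >= 3
Affected indices: 3, 4, ..., 5; delta = -20
  P[3]: 29 + -20 = 9
  P[4]: 21 + -20 = 1
  P[5]: 38 + -20 = 18

Answer: 3:9 4:1 5:18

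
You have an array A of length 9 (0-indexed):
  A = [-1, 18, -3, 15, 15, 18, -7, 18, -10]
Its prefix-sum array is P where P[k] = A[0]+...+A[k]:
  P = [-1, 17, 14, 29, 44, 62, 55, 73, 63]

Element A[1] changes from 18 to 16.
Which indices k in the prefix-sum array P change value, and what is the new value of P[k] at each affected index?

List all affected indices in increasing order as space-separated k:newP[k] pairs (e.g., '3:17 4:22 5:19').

P[k] = A[0] + ... + A[k]
P[k] includes A[1] iff k >= 1
Affected indices: 1, 2, ..., 8; delta = -2
  P[1]: 17 + -2 = 15
  P[2]: 14 + -2 = 12
  P[3]: 29 + -2 = 27
  P[4]: 44 + -2 = 42
  P[5]: 62 + -2 = 60
  P[6]: 55 + -2 = 53
  P[7]: 73 + -2 = 71
  P[8]: 63 + -2 = 61

Answer: 1:15 2:12 3:27 4:42 5:60 6:53 7:71 8:61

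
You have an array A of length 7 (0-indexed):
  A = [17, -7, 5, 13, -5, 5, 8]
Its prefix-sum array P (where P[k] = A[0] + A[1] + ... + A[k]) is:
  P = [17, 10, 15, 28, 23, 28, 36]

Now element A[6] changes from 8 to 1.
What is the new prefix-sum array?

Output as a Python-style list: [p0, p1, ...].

Change: A[6] 8 -> 1, delta = -7
P[k] for k < 6: unchanged (A[6] not included)
P[k] for k >= 6: shift by delta = -7
  P[0] = 17 + 0 = 17
  P[1] = 10 + 0 = 10
  P[2] = 15 + 0 = 15
  P[3] = 28 + 0 = 28
  P[4] = 23 + 0 = 23
  P[5] = 28 + 0 = 28
  P[6] = 36 + -7 = 29

Answer: [17, 10, 15, 28, 23, 28, 29]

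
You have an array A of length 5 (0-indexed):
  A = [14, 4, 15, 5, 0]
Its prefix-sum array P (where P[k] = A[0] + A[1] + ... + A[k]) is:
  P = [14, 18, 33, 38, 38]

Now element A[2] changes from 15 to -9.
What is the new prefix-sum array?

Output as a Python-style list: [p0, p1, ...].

Change: A[2] 15 -> -9, delta = -24
P[k] for k < 2: unchanged (A[2] not included)
P[k] for k >= 2: shift by delta = -24
  P[0] = 14 + 0 = 14
  P[1] = 18 + 0 = 18
  P[2] = 33 + -24 = 9
  P[3] = 38 + -24 = 14
  P[4] = 38 + -24 = 14

Answer: [14, 18, 9, 14, 14]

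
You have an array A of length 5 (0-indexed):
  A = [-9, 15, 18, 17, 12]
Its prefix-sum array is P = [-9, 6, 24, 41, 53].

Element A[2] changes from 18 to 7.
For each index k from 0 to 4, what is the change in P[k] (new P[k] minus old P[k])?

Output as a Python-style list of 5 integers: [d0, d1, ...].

Element change: A[2] 18 -> 7, delta = -11
For k < 2: P[k] unchanged, delta_P[k] = 0
For k >= 2: P[k] shifts by exactly -11
Delta array: [0, 0, -11, -11, -11]

Answer: [0, 0, -11, -11, -11]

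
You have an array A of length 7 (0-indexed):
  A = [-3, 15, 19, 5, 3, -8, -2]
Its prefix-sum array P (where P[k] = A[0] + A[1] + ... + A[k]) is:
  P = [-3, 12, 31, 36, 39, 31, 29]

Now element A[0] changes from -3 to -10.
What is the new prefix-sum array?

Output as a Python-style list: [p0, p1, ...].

Change: A[0] -3 -> -10, delta = -7
P[k] for k < 0: unchanged (A[0] not included)
P[k] for k >= 0: shift by delta = -7
  P[0] = -3 + -7 = -10
  P[1] = 12 + -7 = 5
  P[2] = 31 + -7 = 24
  P[3] = 36 + -7 = 29
  P[4] = 39 + -7 = 32
  P[5] = 31 + -7 = 24
  P[6] = 29 + -7 = 22

Answer: [-10, 5, 24, 29, 32, 24, 22]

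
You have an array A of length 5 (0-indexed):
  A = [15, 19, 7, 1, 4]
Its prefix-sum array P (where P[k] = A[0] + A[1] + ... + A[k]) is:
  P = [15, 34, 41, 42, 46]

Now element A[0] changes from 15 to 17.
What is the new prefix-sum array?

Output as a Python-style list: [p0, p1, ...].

Answer: [17, 36, 43, 44, 48]

Derivation:
Change: A[0] 15 -> 17, delta = 2
P[k] for k < 0: unchanged (A[0] not included)
P[k] for k >= 0: shift by delta = 2
  P[0] = 15 + 2 = 17
  P[1] = 34 + 2 = 36
  P[2] = 41 + 2 = 43
  P[3] = 42 + 2 = 44
  P[4] = 46 + 2 = 48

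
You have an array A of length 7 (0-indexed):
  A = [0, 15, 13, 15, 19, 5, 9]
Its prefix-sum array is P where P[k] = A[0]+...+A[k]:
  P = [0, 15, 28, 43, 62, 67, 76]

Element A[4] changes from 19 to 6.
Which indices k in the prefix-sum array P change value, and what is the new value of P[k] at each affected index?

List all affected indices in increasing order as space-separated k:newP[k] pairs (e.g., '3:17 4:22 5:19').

Answer: 4:49 5:54 6:63

Derivation:
P[k] = A[0] + ... + A[k]
P[k] includes A[4] iff k >= 4
Affected indices: 4, 5, ..., 6; delta = -13
  P[4]: 62 + -13 = 49
  P[5]: 67 + -13 = 54
  P[6]: 76 + -13 = 63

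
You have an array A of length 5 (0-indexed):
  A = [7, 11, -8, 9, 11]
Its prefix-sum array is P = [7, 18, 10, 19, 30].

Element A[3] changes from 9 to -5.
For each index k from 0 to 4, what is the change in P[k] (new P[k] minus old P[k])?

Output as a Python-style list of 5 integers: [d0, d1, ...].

Element change: A[3] 9 -> -5, delta = -14
For k < 3: P[k] unchanged, delta_P[k] = 0
For k >= 3: P[k] shifts by exactly -14
Delta array: [0, 0, 0, -14, -14]

Answer: [0, 0, 0, -14, -14]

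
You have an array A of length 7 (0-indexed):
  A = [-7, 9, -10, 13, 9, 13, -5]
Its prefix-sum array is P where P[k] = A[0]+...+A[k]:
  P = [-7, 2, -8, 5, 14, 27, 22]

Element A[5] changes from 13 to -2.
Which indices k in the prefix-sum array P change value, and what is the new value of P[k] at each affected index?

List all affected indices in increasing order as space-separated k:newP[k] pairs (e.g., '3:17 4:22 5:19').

P[k] = A[0] + ... + A[k]
P[k] includes A[5] iff k >= 5
Affected indices: 5, 6, ..., 6; delta = -15
  P[5]: 27 + -15 = 12
  P[6]: 22 + -15 = 7

Answer: 5:12 6:7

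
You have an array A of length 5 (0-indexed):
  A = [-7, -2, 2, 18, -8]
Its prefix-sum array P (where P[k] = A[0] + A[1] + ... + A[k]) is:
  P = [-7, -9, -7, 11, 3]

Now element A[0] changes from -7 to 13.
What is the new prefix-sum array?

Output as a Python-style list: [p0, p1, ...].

Answer: [13, 11, 13, 31, 23]

Derivation:
Change: A[0] -7 -> 13, delta = 20
P[k] for k < 0: unchanged (A[0] not included)
P[k] for k >= 0: shift by delta = 20
  P[0] = -7 + 20 = 13
  P[1] = -9 + 20 = 11
  P[2] = -7 + 20 = 13
  P[3] = 11 + 20 = 31
  P[4] = 3 + 20 = 23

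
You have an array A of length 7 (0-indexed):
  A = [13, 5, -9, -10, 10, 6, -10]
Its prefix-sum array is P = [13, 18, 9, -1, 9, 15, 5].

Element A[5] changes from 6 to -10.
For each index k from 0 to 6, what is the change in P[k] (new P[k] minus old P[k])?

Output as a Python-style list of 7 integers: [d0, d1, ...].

Element change: A[5] 6 -> -10, delta = -16
For k < 5: P[k] unchanged, delta_P[k] = 0
For k >= 5: P[k] shifts by exactly -16
Delta array: [0, 0, 0, 0, 0, -16, -16]

Answer: [0, 0, 0, 0, 0, -16, -16]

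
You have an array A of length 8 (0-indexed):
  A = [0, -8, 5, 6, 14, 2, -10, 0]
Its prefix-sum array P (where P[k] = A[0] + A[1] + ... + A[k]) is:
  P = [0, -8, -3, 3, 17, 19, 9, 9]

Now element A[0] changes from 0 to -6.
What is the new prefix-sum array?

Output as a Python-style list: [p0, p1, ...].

Answer: [-6, -14, -9, -3, 11, 13, 3, 3]

Derivation:
Change: A[0] 0 -> -6, delta = -6
P[k] for k < 0: unchanged (A[0] not included)
P[k] for k >= 0: shift by delta = -6
  P[0] = 0 + -6 = -6
  P[1] = -8 + -6 = -14
  P[2] = -3 + -6 = -9
  P[3] = 3 + -6 = -3
  P[4] = 17 + -6 = 11
  P[5] = 19 + -6 = 13
  P[6] = 9 + -6 = 3
  P[7] = 9 + -6 = 3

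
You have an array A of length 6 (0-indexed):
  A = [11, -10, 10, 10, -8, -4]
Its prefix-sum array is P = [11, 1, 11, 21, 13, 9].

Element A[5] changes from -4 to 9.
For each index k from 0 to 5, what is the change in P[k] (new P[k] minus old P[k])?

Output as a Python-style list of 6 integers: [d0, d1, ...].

Element change: A[5] -4 -> 9, delta = 13
For k < 5: P[k] unchanged, delta_P[k] = 0
For k >= 5: P[k] shifts by exactly 13
Delta array: [0, 0, 0, 0, 0, 13]

Answer: [0, 0, 0, 0, 0, 13]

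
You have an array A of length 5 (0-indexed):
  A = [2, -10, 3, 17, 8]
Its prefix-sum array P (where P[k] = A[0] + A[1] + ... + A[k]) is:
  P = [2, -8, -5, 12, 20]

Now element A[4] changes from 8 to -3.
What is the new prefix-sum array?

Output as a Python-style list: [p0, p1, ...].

Answer: [2, -8, -5, 12, 9]

Derivation:
Change: A[4] 8 -> -3, delta = -11
P[k] for k < 4: unchanged (A[4] not included)
P[k] for k >= 4: shift by delta = -11
  P[0] = 2 + 0 = 2
  P[1] = -8 + 0 = -8
  P[2] = -5 + 0 = -5
  P[3] = 12 + 0 = 12
  P[4] = 20 + -11 = 9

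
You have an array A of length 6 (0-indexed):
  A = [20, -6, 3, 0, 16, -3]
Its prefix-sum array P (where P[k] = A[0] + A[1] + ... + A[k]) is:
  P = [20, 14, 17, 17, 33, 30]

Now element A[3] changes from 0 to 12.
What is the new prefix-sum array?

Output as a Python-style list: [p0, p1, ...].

Answer: [20, 14, 17, 29, 45, 42]

Derivation:
Change: A[3] 0 -> 12, delta = 12
P[k] for k < 3: unchanged (A[3] not included)
P[k] for k >= 3: shift by delta = 12
  P[0] = 20 + 0 = 20
  P[1] = 14 + 0 = 14
  P[2] = 17 + 0 = 17
  P[3] = 17 + 12 = 29
  P[4] = 33 + 12 = 45
  P[5] = 30 + 12 = 42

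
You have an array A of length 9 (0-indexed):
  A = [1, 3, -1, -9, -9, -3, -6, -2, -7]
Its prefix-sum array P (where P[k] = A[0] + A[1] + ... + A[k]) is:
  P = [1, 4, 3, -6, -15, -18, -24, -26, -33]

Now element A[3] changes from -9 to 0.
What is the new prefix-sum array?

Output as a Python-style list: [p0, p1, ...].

Answer: [1, 4, 3, 3, -6, -9, -15, -17, -24]

Derivation:
Change: A[3] -9 -> 0, delta = 9
P[k] for k < 3: unchanged (A[3] not included)
P[k] for k >= 3: shift by delta = 9
  P[0] = 1 + 0 = 1
  P[1] = 4 + 0 = 4
  P[2] = 3 + 0 = 3
  P[3] = -6 + 9 = 3
  P[4] = -15 + 9 = -6
  P[5] = -18 + 9 = -9
  P[6] = -24 + 9 = -15
  P[7] = -26 + 9 = -17
  P[8] = -33 + 9 = -24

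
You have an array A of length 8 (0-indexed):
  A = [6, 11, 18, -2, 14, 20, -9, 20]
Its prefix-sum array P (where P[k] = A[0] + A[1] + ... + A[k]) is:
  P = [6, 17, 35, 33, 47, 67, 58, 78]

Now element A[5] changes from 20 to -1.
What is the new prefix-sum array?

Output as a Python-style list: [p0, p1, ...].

Answer: [6, 17, 35, 33, 47, 46, 37, 57]

Derivation:
Change: A[5] 20 -> -1, delta = -21
P[k] for k < 5: unchanged (A[5] not included)
P[k] for k >= 5: shift by delta = -21
  P[0] = 6 + 0 = 6
  P[1] = 17 + 0 = 17
  P[2] = 35 + 0 = 35
  P[3] = 33 + 0 = 33
  P[4] = 47 + 0 = 47
  P[5] = 67 + -21 = 46
  P[6] = 58 + -21 = 37
  P[7] = 78 + -21 = 57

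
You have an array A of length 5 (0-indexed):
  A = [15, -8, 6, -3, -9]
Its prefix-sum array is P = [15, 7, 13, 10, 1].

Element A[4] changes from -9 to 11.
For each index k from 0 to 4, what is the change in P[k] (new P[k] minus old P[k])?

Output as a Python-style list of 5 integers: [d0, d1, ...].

Element change: A[4] -9 -> 11, delta = 20
For k < 4: P[k] unchanged, delta_P[k] = 0
For k >= 4: P[k] shifts by exactly 20
Delta array: [0, 0, 0, 0, 20]

Answer: [0, 0, 0, 0, 20]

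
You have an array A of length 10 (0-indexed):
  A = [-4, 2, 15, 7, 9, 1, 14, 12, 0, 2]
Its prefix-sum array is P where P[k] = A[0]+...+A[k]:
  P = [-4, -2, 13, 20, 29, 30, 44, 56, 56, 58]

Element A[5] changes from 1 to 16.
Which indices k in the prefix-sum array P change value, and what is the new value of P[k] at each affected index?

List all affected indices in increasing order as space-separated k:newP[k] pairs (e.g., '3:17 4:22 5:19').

Answer: 5:45 6:59 7:71 8:71 9:73

Derivation:
P[k] = A[0] + ... + A[k]
P[k] includes A[5] iff k >= 5
Affected indices: 5, 6, ..., 9; delta = 15
  P[5]: 30 + 15 = 45
  P[6]: 44 + 15 = 59
  P[7]: 56 + 15 = 71
  P[8]: 56 + 15 = 71
  P[9]: 58 + 15 = 73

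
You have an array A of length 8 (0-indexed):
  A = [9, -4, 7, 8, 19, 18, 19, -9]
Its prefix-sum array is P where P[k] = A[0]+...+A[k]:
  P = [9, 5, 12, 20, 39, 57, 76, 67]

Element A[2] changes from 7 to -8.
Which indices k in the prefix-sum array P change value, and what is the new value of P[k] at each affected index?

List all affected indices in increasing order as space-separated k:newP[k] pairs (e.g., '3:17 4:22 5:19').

P[k] = A[0] + ... + A[k]
P[k] includes A[2] iff k >= 2
Affected indices: 2, 3, ..., 7; delta = -15
  P[2]: 12 + -15 = -3
  P[3]: 20 + -15 = 5
  P[4]: 39 + -15 = 24
  P[5]: 57 + -15 = 42
  P[6]: 76 + -15 = 61
  P[7]: 67 + -15 = 52

Answer: 2:-3 3:5 4:24 5:42 6:61 7:52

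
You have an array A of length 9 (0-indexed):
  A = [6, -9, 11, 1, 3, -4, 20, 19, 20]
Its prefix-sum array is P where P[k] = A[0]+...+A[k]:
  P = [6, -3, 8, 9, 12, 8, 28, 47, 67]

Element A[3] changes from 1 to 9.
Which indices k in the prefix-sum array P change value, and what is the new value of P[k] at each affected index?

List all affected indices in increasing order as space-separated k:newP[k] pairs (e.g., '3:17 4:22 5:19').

P[k] = A[0] + ... + A[k]
P[k] includes A[3] iff k >= 3
Affected indices: 3, 4, ..., 8; delta = 8
  P[3]: 9 + 8 = 17
  P[4]: 12 + 8 = 20
  P[5]: 8 + 8 = 16
  P[6]: 28 + 8 = 36
  P[7]: 47 + 8 = 55
  P[8]: 67 + 8 = 75

Answer: 3:17 4:20 5:16 6:36 7:55 8:75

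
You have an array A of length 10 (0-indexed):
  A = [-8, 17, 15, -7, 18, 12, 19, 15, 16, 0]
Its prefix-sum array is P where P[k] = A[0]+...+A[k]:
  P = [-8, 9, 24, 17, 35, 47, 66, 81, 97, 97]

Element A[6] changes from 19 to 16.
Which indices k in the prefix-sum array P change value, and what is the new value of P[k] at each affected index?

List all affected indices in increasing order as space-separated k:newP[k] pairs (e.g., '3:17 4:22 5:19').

Answer: 6:63 7:78 8:94 9:94

Derivation:
P[k] = A[0] + ... + A[k]
P[k] includes A[6] iff k >= 6
Affected indices: 6, 7, ..., 9; delta = -3
  P[6]: 66 + -3 = 63
  P[7]: 81 + -3 = 78
  P[8]: 97 + -3 = 94
  P[9]: 97 + -3 = 94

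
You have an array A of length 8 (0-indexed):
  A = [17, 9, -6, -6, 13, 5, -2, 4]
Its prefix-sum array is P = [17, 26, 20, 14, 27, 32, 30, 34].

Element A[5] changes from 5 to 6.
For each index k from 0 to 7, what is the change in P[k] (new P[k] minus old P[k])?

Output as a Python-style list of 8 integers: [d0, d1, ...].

Element change: A[5] 5 -> 6, delta = 1
For k < 5: P[k] unchanged, delta_P[k] = 0
For k >= 5: P[k] shifts by exactly 1
Delta array: [0, 0, 0, 0, 0, 1, 1, 1]

Answer: [0, 0, 0, 0, 0, 1, 1, 1]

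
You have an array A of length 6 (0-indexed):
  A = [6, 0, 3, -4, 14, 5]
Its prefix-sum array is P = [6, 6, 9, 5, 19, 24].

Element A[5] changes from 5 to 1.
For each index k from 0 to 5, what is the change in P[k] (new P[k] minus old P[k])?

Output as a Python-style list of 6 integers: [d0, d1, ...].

Answer: [0, 0, 0, 0, 0, -4]

Derivation:
Element change: A[5] 5 -> 1, delta = -4
For k < 5: P[k] unchanged, delta_P[k] = 0
For k >= 5: P[k] shifts by exactly -4
Delta array: [0, 0, 0, 0, 0, -4]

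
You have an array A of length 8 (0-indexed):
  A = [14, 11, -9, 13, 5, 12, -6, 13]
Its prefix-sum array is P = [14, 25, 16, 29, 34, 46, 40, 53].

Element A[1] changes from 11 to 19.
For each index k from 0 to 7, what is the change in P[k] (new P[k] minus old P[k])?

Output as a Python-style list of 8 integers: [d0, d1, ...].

Element change: A[1] 11 -> 19, delta = 8
For k < 1: P[k] unchanged, delta_P[k] = 0
For k >= 1: P[k] shifts by exactly 8
Delta array: [0, 8, 8, 8, 8, 8, 8, 8]

Answer: [0, 8, 8, 8, 8, 8, 8, 8]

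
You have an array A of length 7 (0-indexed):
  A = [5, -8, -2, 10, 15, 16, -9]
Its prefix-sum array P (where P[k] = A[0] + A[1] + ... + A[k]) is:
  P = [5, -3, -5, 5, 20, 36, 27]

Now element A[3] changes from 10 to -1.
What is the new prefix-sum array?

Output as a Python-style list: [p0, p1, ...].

Change: A[3] 10 -> -1, delta = -11
P[k] for k < 3: unchanged (A[3] not included)
P[k] for k >= 3: shift by delta = -11
  P[0] = 5 + 0 = 5
  P[1] = -3 + 0 = -3
  P[2] = -5 + 0 = -5
  P[3] = 5 + -11 = -6
  P[4] = 20 + -11 = 9
  P[5] = 36 + -11 = 25
  P[6] = 27 + -11 = 16

Answer: [5, -3, -5, -6, 9, 25, 16]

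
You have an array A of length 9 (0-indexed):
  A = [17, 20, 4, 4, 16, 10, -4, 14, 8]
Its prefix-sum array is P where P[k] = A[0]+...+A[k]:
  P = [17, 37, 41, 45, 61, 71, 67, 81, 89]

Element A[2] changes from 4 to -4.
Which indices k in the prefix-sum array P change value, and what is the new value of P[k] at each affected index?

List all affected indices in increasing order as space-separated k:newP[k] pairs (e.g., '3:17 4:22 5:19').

P[k] = A[0] + ... + A[k]
P[k] includes A[2] iff k >= 2
Affected indices: 2, 3, ..., 8; delta = -8
  P[2]: 41 + -8 = 33
  P[3]: 45 + -8 = 37
  P[4]: 61 + -8 = 53
  P[5]: 71 + -8 = 63
  P[6]: 67 + -8 = 59
  P[7]: 81 + -8 = 73
  P[8]: 89 + -8 = 81

Answer: 2:33 3:37 4:53 5:63 6:59 7:73 8:81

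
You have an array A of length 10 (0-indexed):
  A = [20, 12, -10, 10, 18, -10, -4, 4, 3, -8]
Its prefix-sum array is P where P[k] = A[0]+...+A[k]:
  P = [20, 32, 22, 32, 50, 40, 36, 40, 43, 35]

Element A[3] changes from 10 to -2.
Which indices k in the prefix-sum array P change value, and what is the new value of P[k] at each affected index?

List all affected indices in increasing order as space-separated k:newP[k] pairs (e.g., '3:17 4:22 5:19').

P[k] = A[0] + ... + A[k]
P[k] includes A[3] iff k >= 3
Affected indices: 3, 4, ..., 9; delta = -12
  P[3]: 32 + -12 = 20
  P[4]: 50 + -12 = 38
  P[5]: 40 + -12 = 28
  P[6]: 36 + -12 = 24
  P[7]: 40 + -12 = 28
  P[8]: 43 + -12 = 31
  P[9]: 35 + -12 = 23

Answer: 3:20 4:38 5:28 6:24 7:28 8:31 9:23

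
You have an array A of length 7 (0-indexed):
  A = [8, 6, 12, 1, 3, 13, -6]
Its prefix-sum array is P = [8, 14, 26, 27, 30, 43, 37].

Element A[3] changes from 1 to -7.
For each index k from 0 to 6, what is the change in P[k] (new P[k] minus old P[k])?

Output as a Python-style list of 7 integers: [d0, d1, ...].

Element change: A[3] 1 -> -7, delta = -8
For k < 3: P[k] unchanged, delta_P[k] = 0
For k >= 3: P[k] shifts by exactly -8
Delta array: [0, 0, 0, -8, -8, -8, -8]

Answer: [0, 0, 0, -8, -8, -8, -8]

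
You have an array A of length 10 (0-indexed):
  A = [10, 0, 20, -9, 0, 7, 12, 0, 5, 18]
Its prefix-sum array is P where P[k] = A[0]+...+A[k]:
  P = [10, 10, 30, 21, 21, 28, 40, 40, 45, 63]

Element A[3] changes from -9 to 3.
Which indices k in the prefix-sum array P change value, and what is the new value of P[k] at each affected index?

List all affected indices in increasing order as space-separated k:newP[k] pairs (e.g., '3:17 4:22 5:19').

P[k] = A[0] + ... + A[k]
P[k] includes A[3] iff k >= 3
Affected indices: 3, 4, ..., 9; delta = 12
  P[3]: 21 + 12 = 33
  P[4]: 21 + 12 = 33
  P[5]: 28 + 12 = 40
  P[6]: 40 + 12 = 52
  P[7]: 40 + 12 = 52
  P[8]: 45 + 12 = 57
  P[9]: 63 + 12 = 75

Answer: 3:33 4:33 5:40 6:52 7:52 8:57 9:75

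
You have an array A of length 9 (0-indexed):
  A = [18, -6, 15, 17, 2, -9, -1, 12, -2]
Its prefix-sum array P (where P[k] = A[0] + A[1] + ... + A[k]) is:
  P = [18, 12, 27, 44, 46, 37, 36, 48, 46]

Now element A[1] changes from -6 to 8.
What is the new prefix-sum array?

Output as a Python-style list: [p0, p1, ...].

Answer: [18, 26, 41, 58, 60, 51, 50, 62, 60]

Derivation:
Change: A[1] -6 -> 8, delta = 14
P[k] for k < 1: unchanged (A[1] not included)
P[k] for k >= 1: shift by delta = 14
  P[0] = 18 + 0 = 18
  P[1] = 12 + 14 = 26
  P[2] = 27 + 14 = 41
  P[3] = 44 + 14 = 58
  P[4] = 46 + 14 = 60
  P[5] = 37 + 14 = 51
  P[6] = 36 + 14 = 50
  P[7] = 48 + 14 = 62
  P[8] = 46 + 14 = 60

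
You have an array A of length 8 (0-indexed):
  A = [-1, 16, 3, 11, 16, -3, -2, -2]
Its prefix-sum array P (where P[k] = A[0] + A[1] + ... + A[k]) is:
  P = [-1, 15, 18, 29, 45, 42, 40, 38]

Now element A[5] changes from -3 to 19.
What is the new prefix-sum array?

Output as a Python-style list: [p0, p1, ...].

Change: A[5] -3 -> 19, delta = 22
P[k] for k < 5: unchanged (A[5] not included)
P[k] for k >= 5: shift by delta = 22
  P[0] = -1 + 0 = -1
  P[1] = 15 + 0 = 15
  P[2] = 18 + 0 = 18
  P[3] = 29 + 0 = 29
  P[4] = 45 + 0 = 45
  P[5] = 42 + 22 = 64
  P[6] = 40 + 22 = 62
  P[7] = 38 + 22 = 60

Answer: [-1, 15, 18, 29, 45, 64, 62, 60]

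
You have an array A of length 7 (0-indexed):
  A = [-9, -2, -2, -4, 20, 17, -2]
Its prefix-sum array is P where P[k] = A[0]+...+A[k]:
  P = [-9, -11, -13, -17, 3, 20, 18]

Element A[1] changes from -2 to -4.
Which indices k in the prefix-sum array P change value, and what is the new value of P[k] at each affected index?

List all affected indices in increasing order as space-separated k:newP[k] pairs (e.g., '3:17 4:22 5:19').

P[k] = A[0] + ... + A[k]
P[k] includes A[1] iff k >= 1
Affected indices: 1, 2, ..., 6; delta = -2
  P[1]: -11 + -2 = -13
  P[2]: -13 + -2 = -15
  P[3]: -17 + -2 = -19
  P[4]: 3 + -2 = 1
  P[5]: 20 + -2 = 18
  P[6]: 18 + -2 = 16

Answer: 1:-13 2:-15 3:-19 4:1 5:18 6:16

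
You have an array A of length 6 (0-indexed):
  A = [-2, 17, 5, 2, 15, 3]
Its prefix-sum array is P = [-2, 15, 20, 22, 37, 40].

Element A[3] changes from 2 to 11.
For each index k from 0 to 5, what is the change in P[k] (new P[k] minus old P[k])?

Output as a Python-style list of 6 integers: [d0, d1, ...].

Answer: [0, 0, 0, 9, 9, 9]

Derivation:
Element change: A[3] 2 -> 11, delta = 9
For k < 3: P[k] unchanged, delta_P[k] = 0
For k >= 3: P[k] shifts by exactly 9
Delta array: [0, 0, 0, 9, 9, 9]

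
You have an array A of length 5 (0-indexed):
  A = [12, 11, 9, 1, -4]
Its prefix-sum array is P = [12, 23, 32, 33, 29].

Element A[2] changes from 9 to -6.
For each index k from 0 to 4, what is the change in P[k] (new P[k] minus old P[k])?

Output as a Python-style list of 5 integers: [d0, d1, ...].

Element change: A[2] 9 -> -6, delta = -15
For k < 2: P[k] unchanged, delta_P[k] = 0
For k >= 2: P[k] shifts by exactly -15
Delta array: [0, 0, -15, -15, -15]

Answer: [0, 0, -15, -15, -15]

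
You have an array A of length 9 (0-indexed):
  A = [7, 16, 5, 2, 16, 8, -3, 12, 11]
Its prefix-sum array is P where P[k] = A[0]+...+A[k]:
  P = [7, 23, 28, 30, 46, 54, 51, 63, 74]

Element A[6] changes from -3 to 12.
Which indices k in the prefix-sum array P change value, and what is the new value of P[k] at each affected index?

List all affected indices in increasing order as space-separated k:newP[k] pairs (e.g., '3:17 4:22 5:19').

Answer: 6:66 7:78 8:89

Derivation:
P[k] = A[0] + ... + A[k]
P[k] includes A[6] iff k >= 6
Affected indices: 6, 7, ..., 8; delta = 15
  P[6]: 51 + 15 = 66
  P[7]: 63 + 15 = 78
  P[8]: 74 + 15 = 89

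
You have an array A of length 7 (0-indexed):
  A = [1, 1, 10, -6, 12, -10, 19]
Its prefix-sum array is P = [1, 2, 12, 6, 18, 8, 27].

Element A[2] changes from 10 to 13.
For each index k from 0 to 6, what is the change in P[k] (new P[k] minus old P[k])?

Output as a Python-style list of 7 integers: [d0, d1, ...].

Answer: [0, 0, 3, 3, 3, 3, 3]

Derivation:
Element change: A[2] 10 -> 13, delta = 3
For k < 2: P[k] unchanged, delta_P[k] = 0
For k >= 2: P[k] shifts by exactly 3
Delta array: [0, 0, 3, 3, 3, 3, 3]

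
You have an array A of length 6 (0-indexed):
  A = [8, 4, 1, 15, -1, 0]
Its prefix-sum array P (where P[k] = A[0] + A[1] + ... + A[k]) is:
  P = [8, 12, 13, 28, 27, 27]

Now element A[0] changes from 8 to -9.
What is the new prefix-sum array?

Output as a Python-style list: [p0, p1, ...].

Change: A[0] 8 -> -9, delta = -17
P[k] for k < 0: unchanged (A[0] not included)
P[k] for k >= 0: shift by delta = -17
  P[0] = 8 + -17 = -9
  P[1] = 12 + -17 = -5
  P[2] = 13 + -17 = -4
  P[3] = 28 + -17 = 11
  P[4] = 27 + -17 = 10
  P[5] = 27 + -17 = 10

Answer: [-9, -5, -4, 11, 10, 10]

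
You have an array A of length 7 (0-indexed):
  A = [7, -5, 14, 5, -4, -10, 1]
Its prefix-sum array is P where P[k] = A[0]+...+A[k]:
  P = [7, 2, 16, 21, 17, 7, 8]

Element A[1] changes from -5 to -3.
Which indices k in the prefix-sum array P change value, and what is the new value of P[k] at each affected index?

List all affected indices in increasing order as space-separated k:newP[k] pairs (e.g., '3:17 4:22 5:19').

Answer: 1:4 2:18 3:23 4:19 5:9 6:10

Derivation:
P[k] = A[0] + ... + A[k]
P[k] includes A[1] iff k >= 1
Affected indices: 1, 2, ..., 6; delta = 2
  P[1]: 2 + 2 = 4
  P[2]: 16 + 2 = 18
  P[3]: 21 + 2 = 23
  P[4]: 17 + 2 = 19
  P[5]: 7 + 2 = 9
  P[6]: 8 + 2 = 10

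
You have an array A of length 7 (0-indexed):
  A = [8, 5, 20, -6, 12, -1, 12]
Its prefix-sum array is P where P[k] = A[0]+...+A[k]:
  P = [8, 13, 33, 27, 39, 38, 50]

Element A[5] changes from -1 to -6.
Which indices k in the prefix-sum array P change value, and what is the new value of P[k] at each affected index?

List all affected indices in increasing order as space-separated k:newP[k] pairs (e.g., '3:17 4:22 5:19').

Answer: 5:33 6:45

Derivation:
P[k] = A[0] + ... + A[k]
P[k] includes A[5] iff k >= 5
Affected indices: 5, 6, ..., 6; delta = -5
  P[5]: 38 + -5 = 33
  P[6]: 50 + -5 = 45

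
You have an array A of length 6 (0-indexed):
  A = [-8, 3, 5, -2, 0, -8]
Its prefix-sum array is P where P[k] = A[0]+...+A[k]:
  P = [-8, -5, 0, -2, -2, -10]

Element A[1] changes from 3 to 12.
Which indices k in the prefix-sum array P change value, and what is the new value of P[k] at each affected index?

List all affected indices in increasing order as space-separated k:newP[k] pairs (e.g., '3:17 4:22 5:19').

P[k] = A[0] + ... + A[k]
P[k] includes A[1] iff k >= 1
Affected indices: 1, 2, ..., 5; delta = 9
  P[1]: -5 + 9 = 4
  P[2]: 0 + 9 = 9
  P[3]: -2 + 9 = 7
  P[4]: -2 + 9 = 7
  P[5]: -10 + 9 = -1

Answer: 1:4 2:9 3:7 4:7 5:-1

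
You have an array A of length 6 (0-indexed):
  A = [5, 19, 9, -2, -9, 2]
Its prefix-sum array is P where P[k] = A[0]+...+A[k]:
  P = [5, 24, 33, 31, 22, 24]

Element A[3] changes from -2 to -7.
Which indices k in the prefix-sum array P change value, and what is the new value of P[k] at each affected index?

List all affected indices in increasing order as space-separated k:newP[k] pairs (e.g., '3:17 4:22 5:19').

Answer: 3:26 4:17 5:19

Derivation:
P[k] = A[0] + ... + A[k]
P[k] includes A[3] iff k >= 3
Affected indices: 3, 4, ..., 5; delta = -5
  P[3]: 31 + -5 = 26
  P[4]: 22 + -5 = 17
  P[5]: 24 + -5 = 19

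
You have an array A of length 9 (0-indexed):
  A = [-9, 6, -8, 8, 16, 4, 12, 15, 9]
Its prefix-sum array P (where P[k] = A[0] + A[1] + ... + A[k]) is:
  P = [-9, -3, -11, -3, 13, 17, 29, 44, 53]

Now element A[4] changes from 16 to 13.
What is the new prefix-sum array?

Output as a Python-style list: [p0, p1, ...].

Answer: [-9, -3, -11, -3, 10, 14, 26, 41, 50]

Derivation:
Change: A[4] 16 -> 13, delta = -3
P[k] for k < 4: unchanged (A[4] not included)
P[k] for k >= 4: shift by delta = -3
  P[0] = -9 + 0 = -9
  P[1] = -3 + 0 = -3
  P[2] = -11 + 0 = -11
  P[3] = -3 + 0 = -3
  P[4] = 13 + -3 = 10
  P[5] = 17 + -3 = 14
  P[6] = 29 + -3 = 26
  P[7] = 44 + -3 = 41
  P[8] = 53 + -3 = 50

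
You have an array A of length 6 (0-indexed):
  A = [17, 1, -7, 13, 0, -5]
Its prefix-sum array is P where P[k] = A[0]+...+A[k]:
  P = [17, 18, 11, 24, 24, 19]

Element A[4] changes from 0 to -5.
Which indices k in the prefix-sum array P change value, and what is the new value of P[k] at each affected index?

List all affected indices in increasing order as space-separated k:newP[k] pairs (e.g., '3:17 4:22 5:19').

Answer: 4:19 5:14

Derivation:
P[k] = A[0] + ... + A[k]
P[k] includes A[4] iff k >= 4
Affected indices: 4, 5, ..., 5; delta = -5
  P[4]: 24 + -5 = 19
  P[5]: 19 + -5 = 14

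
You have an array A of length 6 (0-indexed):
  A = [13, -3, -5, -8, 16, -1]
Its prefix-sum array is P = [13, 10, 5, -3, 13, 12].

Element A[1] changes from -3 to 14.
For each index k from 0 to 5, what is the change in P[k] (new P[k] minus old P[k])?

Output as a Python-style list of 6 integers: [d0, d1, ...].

Element change: A[1] -3 -> 14, delta = 17
For k < 1: P[k] unchanged, delta_P[k] = 0
For k >= 1: P[k] shifts by exactly 17
Delta array: [0, 17, 17, 17, 17, 17]

Answer: [0, 17, 17, 17, 17, 17]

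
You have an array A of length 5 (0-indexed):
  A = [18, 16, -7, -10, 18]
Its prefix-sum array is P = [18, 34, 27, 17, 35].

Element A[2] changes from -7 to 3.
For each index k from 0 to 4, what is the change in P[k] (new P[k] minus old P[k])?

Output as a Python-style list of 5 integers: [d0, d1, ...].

Element change: A[2] -7 -> 3, delta = 10
For k < 2: P[k] unchanged, delta_P[k] = 0
For k >= 2: P[k] shifts by exactly 10
Delta array: [0, 0, 10, 10, 10]

Answer: [0, 0, 10, 10, 10]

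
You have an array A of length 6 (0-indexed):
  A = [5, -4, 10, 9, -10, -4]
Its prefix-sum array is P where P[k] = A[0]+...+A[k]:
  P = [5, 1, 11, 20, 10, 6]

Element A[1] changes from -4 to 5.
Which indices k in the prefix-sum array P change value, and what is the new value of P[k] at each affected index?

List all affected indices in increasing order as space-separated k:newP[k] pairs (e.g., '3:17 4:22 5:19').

P[k] = A[0] + ... + A[k]
P[k] includes A[1] iff k >= 1
Affected indices: 1, 2, ..., 5; delta = 9
  P[1]: 1 + 9 = 10
  P[2]: 11 + 9 = 20
  P[3]: 20 + 9 = 29
  P[4]: 10 + 9 = 19
  P[5]: 6 + 9 = 15

Answer: 1:10 2:20 3:29 4:19 5:15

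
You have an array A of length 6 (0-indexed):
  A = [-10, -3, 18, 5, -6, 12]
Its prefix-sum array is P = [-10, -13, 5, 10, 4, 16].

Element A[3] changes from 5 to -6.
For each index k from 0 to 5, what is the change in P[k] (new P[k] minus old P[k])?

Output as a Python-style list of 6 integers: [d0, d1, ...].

Answer: [0, 0, 0, -11, -11, -11]

Derivation:
Element change: A[3] 5 -> -6, delta = -11
For k < 3: P[k] unchanged, delta_P[k] = 0
For k >= 3: P[k] shifts by exactly -11
Delta array: [0, 0, 0, -11, -11, -11]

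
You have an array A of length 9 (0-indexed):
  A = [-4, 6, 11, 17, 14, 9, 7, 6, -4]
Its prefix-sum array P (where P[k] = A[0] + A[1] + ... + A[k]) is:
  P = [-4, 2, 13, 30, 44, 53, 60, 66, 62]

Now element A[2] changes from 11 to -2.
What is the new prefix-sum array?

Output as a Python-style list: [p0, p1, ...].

Answer: [-4, 2, 0, 17, 31, 40, 47, 53, 49]

Derivation:
Change: A[2] 11 -> -2, delta = -13
P[k] for k < 2: unchanged (A[2] not included)
P[k] for k >= 2: shift by delta = -13
  P[0] = -4 + 0 = -4
  P[1] = 2 + 0 = 2
  P[2] = 13 + -13 = 0
  P[3] = 30 + -13 = 17
  P[4] = 44 + -13 = 31
  P[5] = 53 + -13 = 40
  P[6] = 60 + -13 = 47
  P[7] = 66 + -13 = 53
  P[8] = 62 + -13 = 49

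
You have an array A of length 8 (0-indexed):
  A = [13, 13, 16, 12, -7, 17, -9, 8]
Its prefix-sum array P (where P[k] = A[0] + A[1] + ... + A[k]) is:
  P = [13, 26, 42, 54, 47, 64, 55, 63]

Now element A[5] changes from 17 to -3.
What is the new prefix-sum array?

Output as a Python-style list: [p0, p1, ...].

Answer: [13, 26, 42, 54, 47, 44, 35, 43]

Derivation:
Change: A[5] 17 -> -3, delta = -20
P[k] for k < 5: unchanged (A[5] not included)
P[k] for k >= 5: shift by delta = -20
  P[0] = 13 + 0 = 13
  P[1] = 26 + 0 = 26
  P[2] = 42 + 0 = 42
  P[3] = 54 + 0 = 54
  P[4] = 47 + 0 = 47
  P[5] = 64 + -20 = 44
  P[6] = 55 + -20 = 35
  P[7] = 63 + -20 = 43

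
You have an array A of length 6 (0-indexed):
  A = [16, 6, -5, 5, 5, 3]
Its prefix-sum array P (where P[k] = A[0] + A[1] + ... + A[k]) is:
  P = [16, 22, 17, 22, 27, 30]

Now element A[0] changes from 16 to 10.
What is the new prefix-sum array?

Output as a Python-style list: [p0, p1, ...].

Answer: [10, 16, 11, 16, 21, 24]

Derivation:
Change: A[0] 16 -> 10, delta = -6
P[k] for k < 0: unchanged (A[0] not included)
P[k] for k >= 0: shift by delta = -6
  P[0] = 16 + -6 = 10
  P[1] = 22 + -6 = 16
  P[2] = 17 + -6 = 11
  P[3] = 22 + -6 = 16
  P[4] = 27 + -6 = 21
  P[5] = 30 + -6 = 24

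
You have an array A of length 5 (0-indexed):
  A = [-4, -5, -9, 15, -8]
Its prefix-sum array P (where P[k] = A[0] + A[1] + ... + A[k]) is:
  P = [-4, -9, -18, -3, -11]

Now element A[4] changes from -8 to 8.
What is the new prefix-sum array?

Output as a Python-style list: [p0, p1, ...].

Answer: [-4, -9, -18, -3, 5]

Derivation:
Change: A[4] -8 -> 8, delta = 16
P[k] for k < 4: unchanged (A[4] not included)
P[k] for k >= 4: shift by delta = 16
  P[0] = -4 + 0 = -4
  P[1] = -9 + 0 = -9
  P[2] = -18 + 0 = -18
  P[3] = -3 + 0 = -3
  P[4] = -11 + 16 = 5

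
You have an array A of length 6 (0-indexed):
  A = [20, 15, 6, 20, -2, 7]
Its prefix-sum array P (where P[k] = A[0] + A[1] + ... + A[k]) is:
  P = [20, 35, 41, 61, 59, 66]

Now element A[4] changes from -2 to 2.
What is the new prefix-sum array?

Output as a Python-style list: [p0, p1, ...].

Change: A[4] -2 -> 2, delta = 4
P[k] for k < 4: unchanged (A[4] not included)
P[k] for k >= 4: shift by delta = 4
  P[0] = 20 + 0 = 20
  P[1] = 35 + 0 = 35
  P[2] = 41 + 0 = 41
  P[3] = 61 + 0 = 61
  P[4] = 59 + 4 = 63
  P[5] = 66 + 4 = 70

Answer: [20, 35, 41, 61, 63, 70]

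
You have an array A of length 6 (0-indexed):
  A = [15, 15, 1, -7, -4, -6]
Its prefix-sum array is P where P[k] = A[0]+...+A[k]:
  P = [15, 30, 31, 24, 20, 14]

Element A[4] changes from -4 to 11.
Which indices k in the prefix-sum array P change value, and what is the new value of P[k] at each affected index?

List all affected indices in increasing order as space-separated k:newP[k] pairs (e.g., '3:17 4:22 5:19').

P[k] = A[0] + ... + A[k]
P[k] includes A[4] iff k >= 4
Affected indices: 4, 5, ..., 5; delta = 15
  P[4]: 20 + 15 = 35
  P[5]: 14 + 15 = 29

Answer: 4:35 5:29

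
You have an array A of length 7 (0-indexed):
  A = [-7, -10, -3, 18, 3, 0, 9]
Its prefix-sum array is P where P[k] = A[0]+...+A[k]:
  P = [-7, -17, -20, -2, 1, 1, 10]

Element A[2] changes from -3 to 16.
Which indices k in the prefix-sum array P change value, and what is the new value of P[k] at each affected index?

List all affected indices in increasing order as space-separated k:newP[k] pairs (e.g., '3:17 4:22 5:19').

P[k] = A[0] + ... + A[k]
P[k] includes A[2] iff k >= 2
Affected indices: 2, 3, ..., 6; delta = 19
  P[2]: -20 + 19 = -1
  P[3]: -2 + 19 = 17
  P[4]: 1 + 19 = 20
  P[5]: 1 + 19 = 20
  P[6]: 10 + 19 = 29

Answer: 2:-1 3:17 4:20 5:20 6:29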